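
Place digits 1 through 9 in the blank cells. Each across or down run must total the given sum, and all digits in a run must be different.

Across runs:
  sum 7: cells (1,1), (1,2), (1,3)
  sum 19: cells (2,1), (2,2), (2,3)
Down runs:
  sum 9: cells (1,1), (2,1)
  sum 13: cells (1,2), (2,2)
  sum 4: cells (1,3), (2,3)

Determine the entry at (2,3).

3

7 in 3 cells must be {1,2,4}; 4 in 2 cells must be {1,3}.
The 7 across and the 13 down share only 4, so (1,2) = 4.
Given what's placed, (1,3) must be 1 to fit the 7 across and 4 down.
(2,2) = 13 − 4 = 9 completes the 13 down.
(2,3) = 4 − 1 = 3 completes the 4 down.
(1,1) = 7 − 5 = 2 completes the 7 across.
(2,1) = 19 − 12 = 7 completes the 19 across.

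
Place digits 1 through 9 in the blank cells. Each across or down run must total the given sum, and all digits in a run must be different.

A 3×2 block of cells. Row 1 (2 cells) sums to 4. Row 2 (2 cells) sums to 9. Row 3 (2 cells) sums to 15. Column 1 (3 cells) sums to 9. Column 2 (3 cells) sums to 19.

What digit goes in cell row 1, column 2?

3

4 in 2 cells must be {1,3}.
The 4 across and the 19 down share only 3, so (1,2) = 3.
Given what's placed, (2,2) must be 7 to fit the 9 across and 19 down.
(3,1) = 6: only digit in both the 15-across and 9-down candidate sets.
(3,2) = 15 − 6 = 9 completes the 15 across.
(1,1) = 4 − 3 = 1 completes the 4 across.
(2,1) = 9 − 7 = 2 completes the 9 across.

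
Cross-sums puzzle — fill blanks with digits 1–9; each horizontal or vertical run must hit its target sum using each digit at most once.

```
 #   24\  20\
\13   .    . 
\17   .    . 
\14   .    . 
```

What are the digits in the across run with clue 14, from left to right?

9, 5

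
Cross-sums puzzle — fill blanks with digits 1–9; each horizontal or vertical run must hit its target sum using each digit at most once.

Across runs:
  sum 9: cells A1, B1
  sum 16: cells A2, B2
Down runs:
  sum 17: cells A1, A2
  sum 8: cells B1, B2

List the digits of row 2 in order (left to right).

9 7

16 in 2 cells must be {7,9}; 17 in 2 cells must be {8,9}.
The 9 across and the 17 down share only 8, so A1 = 8.
B1 = 9 − 8 = 1 completes the 9 across.
A2 = 17 − 8 = 9 completes the 17 down.
B2 = 16 − 9 = 7 completes the 16 across.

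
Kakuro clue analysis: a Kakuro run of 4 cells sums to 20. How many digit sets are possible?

12

4 distinct digits from 1–9 sum between 10 and 30.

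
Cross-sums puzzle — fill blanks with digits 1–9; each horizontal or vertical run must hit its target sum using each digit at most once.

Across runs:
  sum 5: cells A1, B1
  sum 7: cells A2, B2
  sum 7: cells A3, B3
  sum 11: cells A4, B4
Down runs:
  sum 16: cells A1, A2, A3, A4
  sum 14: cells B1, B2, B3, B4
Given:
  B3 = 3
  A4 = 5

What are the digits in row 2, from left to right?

6 1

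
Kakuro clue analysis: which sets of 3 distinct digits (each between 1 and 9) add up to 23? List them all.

{6,8,9}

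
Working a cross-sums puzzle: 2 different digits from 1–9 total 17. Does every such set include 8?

The only way to make 17 from 2 distinct digits is {8,9}, which contains 8.

Yes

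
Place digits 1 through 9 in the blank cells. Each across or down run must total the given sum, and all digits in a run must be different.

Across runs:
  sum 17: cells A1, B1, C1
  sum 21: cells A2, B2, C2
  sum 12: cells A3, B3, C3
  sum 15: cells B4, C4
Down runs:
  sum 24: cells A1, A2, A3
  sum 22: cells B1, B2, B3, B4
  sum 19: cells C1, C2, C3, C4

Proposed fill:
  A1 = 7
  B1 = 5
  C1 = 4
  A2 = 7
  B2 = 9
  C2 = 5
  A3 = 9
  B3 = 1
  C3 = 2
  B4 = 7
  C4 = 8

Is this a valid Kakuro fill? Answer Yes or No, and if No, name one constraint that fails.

No — the down run A1–A3 sums to 23, not 24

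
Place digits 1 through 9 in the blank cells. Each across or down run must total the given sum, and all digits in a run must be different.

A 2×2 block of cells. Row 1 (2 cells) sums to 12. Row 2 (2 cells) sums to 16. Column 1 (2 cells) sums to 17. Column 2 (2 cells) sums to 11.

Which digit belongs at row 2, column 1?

9

16 in 2 cells must be {7,9}; 17 in 2 cells must be {8,9}.
The 16 across and the 17 down share only 9, so (2,1) = 9.
(2,2) = 16 − 9 = 7 completes the 16 across.
(1,1) = 17 − 9 = 8 completes the 17 down.
(1,2) = 12 − 8 = 4 completes the 12 across.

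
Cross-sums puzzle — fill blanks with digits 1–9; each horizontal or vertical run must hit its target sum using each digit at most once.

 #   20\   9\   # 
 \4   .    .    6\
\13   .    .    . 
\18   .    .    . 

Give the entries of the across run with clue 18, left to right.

4 in 2 cells must be {1,3}.
Only 3 fits R1C1 under both its across sum 4 and down sum 20.
R1C2 = 4 − 3 = 1 completes the 4 across.
Nothing is forced directly, so branch on R2C1, whose candidates are 8 or 9. If R2C1 = 9: that forces R2C2 = 3, R2C3 = 1, R3C1 = 8, after which R3C2 would have to be in {1,3,4,6,7,9} for the 18 across but in {5} for the 9 down — contradiction. So R2C1 = 8.
R3C1 = 20 − 11 = 9 completes the 20 down.
No cell is forced outright now. R2C2 can only be 2 or 3 (the digits allowed by both its 13 across and its 9 down). If R2C2 = 2: then R2C3 would have to be in {3} for the 13 across but in {1,2,4,5} for the 6 down — contradiction. So R2C2 = 3.
R2C3 = 13 − 11 = 2 completes the 13 across.
R3C2 = 9 − 4 = 5 completes the 9 down.
R3C3 = 18 − 14 = 4 completes the 18 across.

9 5 4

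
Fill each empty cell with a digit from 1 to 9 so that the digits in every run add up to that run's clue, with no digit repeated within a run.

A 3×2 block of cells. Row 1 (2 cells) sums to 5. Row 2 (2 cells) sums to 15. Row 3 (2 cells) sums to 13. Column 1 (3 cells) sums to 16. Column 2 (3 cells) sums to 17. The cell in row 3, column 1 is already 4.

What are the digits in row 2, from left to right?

(1,1) = 3: the only remaining digit allowed by both the 5 across and the 16 down.
(1,2) = 5 − 3 = 2 completes the 5 across.
(2,1) = 16 − 7 = 9 completes the 16 down.
(2,2) = 15 − 9 = 6 completes the 15 across.
(3,2) = 13 − 4 = 9 completes the 13 across.

9 6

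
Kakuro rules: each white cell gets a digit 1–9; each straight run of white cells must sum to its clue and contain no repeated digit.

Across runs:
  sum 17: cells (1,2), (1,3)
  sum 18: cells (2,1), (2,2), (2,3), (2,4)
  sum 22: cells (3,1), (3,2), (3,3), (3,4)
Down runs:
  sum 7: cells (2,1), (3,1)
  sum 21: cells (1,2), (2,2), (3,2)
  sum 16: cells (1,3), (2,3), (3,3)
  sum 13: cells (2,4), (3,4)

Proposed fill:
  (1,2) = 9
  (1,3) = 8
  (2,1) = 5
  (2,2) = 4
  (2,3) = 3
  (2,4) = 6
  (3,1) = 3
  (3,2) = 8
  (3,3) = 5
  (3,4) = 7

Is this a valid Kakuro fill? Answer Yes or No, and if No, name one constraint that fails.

No — the across run (3,1)–(3,4) sums to 23, not 22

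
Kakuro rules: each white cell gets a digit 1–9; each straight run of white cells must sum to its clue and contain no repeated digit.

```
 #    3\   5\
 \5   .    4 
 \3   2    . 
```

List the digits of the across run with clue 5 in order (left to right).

3 in 2 cells must be {1,2}.
R1C1 = 5 − 4 = 1 completes the 5 across.
R2C2 = 3 − 2 = 1 completes the 3 across.

1 4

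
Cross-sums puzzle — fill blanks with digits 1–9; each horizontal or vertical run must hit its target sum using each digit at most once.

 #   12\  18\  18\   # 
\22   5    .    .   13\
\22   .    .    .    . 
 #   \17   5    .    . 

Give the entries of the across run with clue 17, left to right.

Given what's placed, R1C2 must be 9 to fit the 22 across and 18 down.
R1C3 = 22 − 14 = 8 completes the 22 across.
R2C1 = 12 − 5 = 7 completes the 12 down.
R2C2 = 18 − 14 = 4 completes the 18 down.
No cell is forced outright now. R3C3 can only be 3 or 4 or 9 (the digits allowed by both its 17 across and its 18 down). If R3C3 = 3: then R2C3 would have to be in {2,3,5,6,8,9} for the 22 across but in {7} for the 18 down — contradiction. If R3C3 = 9: then R2C3 would have to be in {2,3,5,6,8,9} for the 22 across but in {1} for the 18 down — contradiction. So R3C3 = 4.
R2C3 = 18 − 12 = 6 completes the 18 down.
R2C4 = 22 − 17 = 5 completes the 22 across.
R3C4 = 17 − 9 = 8 completes the 17 across.

5 4 8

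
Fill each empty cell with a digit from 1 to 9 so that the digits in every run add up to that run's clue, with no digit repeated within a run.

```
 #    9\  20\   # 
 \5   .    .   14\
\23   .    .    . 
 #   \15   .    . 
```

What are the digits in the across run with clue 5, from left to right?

1, 4

23 in 3 cells must be {6,8,9}.
Nothing is forced directly, so branch on R1C2, whose candidates are 3 or 4. If R1C2 = 3: that forces R1C1 = 2, after which R2C1 would have to be in {6,8,9} for the 23 across but in {7} for the 9 down — contradiction. So R1C2 = 4.
R1C1 = 5 − 4 = 1 completes the 5 across.
R2C1 = 9 − 1 = 8 completes the 9 down.
R2C2 = 9: the only remaining digit allowed by both the 23 across and the 20 down.
R2C3 = 23 − 17 = 6 completes the 23 across.
R3C2 = 20 − 13 = 7 completes the 20 down.
R3C3 = 15 − 7 = 8 completes the 15 across.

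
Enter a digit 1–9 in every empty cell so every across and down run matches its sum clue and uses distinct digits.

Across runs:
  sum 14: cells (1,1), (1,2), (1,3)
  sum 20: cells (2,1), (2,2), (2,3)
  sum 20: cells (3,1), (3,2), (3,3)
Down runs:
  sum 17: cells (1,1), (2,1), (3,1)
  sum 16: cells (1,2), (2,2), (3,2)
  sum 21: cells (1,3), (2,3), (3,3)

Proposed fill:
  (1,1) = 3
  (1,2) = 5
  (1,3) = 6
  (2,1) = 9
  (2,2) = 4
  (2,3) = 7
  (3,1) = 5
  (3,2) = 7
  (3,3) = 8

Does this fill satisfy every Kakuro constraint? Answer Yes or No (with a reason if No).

Across: 3+5+6=14; 9+4+7=20; 5+7+8=20. Down: 3+9+5=17; 5+4+7=16; 6+7+8=21. No digit repeats within any run.

Yes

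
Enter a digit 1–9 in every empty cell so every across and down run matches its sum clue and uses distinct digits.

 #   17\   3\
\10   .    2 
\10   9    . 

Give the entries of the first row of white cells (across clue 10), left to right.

8, 2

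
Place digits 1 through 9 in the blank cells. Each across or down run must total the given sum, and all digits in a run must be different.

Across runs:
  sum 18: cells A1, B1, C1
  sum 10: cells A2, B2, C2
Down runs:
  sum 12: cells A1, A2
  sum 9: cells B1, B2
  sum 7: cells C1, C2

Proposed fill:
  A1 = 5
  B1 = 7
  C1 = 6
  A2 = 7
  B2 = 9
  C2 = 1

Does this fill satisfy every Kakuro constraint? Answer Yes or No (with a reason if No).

No — the across run A2–C2 sums to 17, not 10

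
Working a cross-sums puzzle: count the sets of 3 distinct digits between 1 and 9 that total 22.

2

3 distinct digits from 1–9 sum between 6 and 24.
Enumerating: {5,8,9}, {6,7,9}.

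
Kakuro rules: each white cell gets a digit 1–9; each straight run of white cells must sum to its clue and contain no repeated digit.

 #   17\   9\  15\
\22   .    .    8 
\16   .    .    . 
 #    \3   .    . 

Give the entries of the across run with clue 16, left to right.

8 3 5

3 in 2 cells must be {1,2}; 17 in 2 cells must be {8,9}.
Given what's placed, R1C1 must be 9 to fit the 22 across and 17 down.
R1C2 = 22 − 17 = 5 completes the 22 across.
R2C1 = 17 − 9 = 8 completes the 17 down.
Given what's placed, R3C2 must be 1 to fit the 3 across and 9 down.
R3C3 = 3 − 1 = 2 completes the 3 across.
R2C2 = 9 − 6 = 3 completes the 9 down.
R2C3 = 16 − 11 = 5 completes the 16 across.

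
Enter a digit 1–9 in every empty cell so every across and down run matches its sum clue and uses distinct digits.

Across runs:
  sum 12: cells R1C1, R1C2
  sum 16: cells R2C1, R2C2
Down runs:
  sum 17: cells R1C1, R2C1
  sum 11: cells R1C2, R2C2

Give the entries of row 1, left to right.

8 4

16 in 2 cells must be {7,9}; 17 in 2 cells must be {8,9}.
The 16 across and the 17 down share only 9, so R2C1 = 9.
R2C2 = 16 − 9 = 7 completes the 16 across.
R1C1 = 17 − 9 = 8 completes the 17 down.
R1C2 = 12 − 8 = 4 completes the 12 across.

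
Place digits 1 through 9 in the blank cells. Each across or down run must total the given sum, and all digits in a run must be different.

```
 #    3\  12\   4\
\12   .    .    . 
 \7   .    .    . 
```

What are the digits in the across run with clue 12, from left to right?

7 in 3 cells must be {1,2,4}; 3 in 2 cells must be {1,2}; 4 in 2 cells must be {1,3}.
The 7 across and the 12 down share only 4, so R2C2 = 4.
Given what's placed, R2C3 must be 1 to fit the 7 across and 4 down.
R1C2 = 12 − 4 = 8 completes the 12 down.
R1C3 = 4 − 1 = 3 completes the 4 down.
R2C1 = 7 − 5 = 2 completes the 7 across.
R1C1 = 12 − 11 = 1 completes the 12 across.

1 8 3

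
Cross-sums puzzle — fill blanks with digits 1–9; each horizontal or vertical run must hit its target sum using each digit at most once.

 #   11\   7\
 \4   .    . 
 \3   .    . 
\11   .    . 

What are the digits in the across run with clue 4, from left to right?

4 in 2 cells must be {1,3}; 3 in 2 cells must be {1,2}; 7 in 3 cells must be {1,2,4}.
The 4 across and the 7 down share only 1, so R1C2 = 1.
Given what's placed, R2C2 must be 2 to fit the 3 across and 7 down.
R3C2 = 7 − 3 = 4 completes the 7 down.
R1C1 = 4 − 1 = 3 completes the 4 across.
R2C1 = 3 − 2 = 1 completes the 3 across.
R3C1 = 11 − 4 = 7 completes the 11 across.

3 1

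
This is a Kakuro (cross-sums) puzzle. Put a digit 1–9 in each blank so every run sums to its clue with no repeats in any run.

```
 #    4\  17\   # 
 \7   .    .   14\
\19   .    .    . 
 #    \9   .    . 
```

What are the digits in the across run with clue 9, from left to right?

4, 5

4 in 2 cells must be {1,3}.
The 19 across and the 4 down share only 3, so R2C1 = 3.
R2C3 = 9: the only remaining digit allowed by both the 19 across and the 14 down.
R3C3 = 14 − 9 = 5 completes the 14 down.
R1C1 = 4 − 3 = 1 completes the 4 down.
R1C2 = 7 − 1 = 6 completes the 7 across.
R2C2 = 19 − 12 = 7 completes the 19 across.
R3C2 = 9 − 5 = 4 completes the 9 across.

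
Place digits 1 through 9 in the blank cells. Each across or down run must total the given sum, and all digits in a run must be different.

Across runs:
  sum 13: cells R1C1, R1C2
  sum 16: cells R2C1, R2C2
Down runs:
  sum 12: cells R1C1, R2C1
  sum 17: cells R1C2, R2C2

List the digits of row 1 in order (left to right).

5 8

16 in 2 cells must be {7,9}; 17 in 2 cells must be {8,9}.
The 16 across and the 17 down share only 9, so R2C2 = 9.
R1C2 = 17 − 9 = 8 completes the 17 down.
R2C1 = 16 − 9 = 7 completes the 16 across.
R1C1 = 13 − 8 = 5 completes the 13 across.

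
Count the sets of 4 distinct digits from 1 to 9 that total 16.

8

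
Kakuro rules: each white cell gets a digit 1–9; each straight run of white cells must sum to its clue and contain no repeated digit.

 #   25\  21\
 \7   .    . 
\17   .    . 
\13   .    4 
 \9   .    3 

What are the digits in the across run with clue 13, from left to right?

17 in 2 cells must be {8,9}.
R3C1 = 13 − 4 = 9 completes the 13 across.
R4C1 = 9 − 3 = 6 completes the 9 across.
R2C1 = 8: the only remaining digit allowed by both the 17 across and the 25 down.
R2C2 = 17 − 8 = 9 completes the 17 across.
R1C1 = 25 − 23 = 2 completes the 25 down.
R1C2 = 7 − 2 = 5 completes the 7 across.

9 4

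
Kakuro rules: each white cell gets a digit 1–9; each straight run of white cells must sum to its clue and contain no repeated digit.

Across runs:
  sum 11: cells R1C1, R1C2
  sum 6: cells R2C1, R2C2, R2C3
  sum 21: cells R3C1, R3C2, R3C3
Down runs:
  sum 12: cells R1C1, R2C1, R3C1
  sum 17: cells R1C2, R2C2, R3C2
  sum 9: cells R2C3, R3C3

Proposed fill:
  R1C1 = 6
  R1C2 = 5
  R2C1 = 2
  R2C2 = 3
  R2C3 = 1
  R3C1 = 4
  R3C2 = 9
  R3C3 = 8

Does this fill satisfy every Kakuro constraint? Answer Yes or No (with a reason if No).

Yes

Across: 6+5=11; 2+3+1=6; 4+9+8=21. Down: 6+2+4=12; 5+3+9=17; 1+8=9. No digit repeats within any run.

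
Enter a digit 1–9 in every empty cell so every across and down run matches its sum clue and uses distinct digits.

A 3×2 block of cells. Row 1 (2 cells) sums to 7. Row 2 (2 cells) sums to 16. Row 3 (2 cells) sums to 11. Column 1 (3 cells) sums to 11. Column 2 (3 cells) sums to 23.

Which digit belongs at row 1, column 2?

16 in 2 cells must be {7,9}; 23 in 3 cells must be {6,8,9}.
The 7 across and the 23 down share only 6, so (1,2) = 6.
The 16 across and the 11 down share only 7, so (2,1) = 7.
(2,2) = 16 − 7 = 9 completes the 16 across.
(3,1) = 3: the only remaining digit allowed by both the 11 across and the 11 down.
(3,2) = 11 − 3 = 8 completes the 11 across.
(1,1) = 7 − 6 = 1 completes the 7 across.

6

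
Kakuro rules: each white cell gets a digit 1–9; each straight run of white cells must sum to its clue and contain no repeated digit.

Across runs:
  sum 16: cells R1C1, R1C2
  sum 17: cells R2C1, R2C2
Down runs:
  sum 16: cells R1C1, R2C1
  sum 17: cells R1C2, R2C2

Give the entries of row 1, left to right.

7 9

16 in 2 cells must be {7,9}; 17 in 2 cells must be {8,9}.
The 16 across and the 17 down share only 9, so R1C2 = 9.
The 17 across and the 16 down share only 9, so R2C1 = 9.
R2C2 = 17 − 9 = 8 completes the 17 across.
R1C1 = 16 − 9 = 7 completes the 16 across.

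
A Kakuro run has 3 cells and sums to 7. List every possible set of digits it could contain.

3 distinct digits from 1–9 sum between 6 and 24.
Only one set works: {1,2,4}.

{1,2,4}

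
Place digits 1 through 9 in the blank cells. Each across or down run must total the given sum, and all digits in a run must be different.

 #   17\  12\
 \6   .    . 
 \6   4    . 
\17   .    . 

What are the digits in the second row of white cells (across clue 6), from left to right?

4 2

17 in 2 cells must be {8,9}.
Given what's placed, R1C1 must be 5 to fit the 6 across and 17 down.
R1C2 = 6 − 5 = 1 completes the 6 across.
R2C2 = 6 − 4 = 2 completes the 6 across.
R3C1 = 17 − 9 = 8 completes the 17 down.
R3C2 = 17 − 8 = 9 completes the 17 across.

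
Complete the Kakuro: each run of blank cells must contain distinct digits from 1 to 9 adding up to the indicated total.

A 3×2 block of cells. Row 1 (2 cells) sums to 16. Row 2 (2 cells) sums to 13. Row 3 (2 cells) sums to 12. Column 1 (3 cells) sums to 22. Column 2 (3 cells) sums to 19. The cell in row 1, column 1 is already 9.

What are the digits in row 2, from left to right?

5 8

16 in 2 cells must be {7,9}.
(1,2) = 16 − 9 = 7 completes the 16 across.
Nothing is forced directly, so branch on (2,2), whose candidates are 4 or 8 or 9. If (2,2) = 4: then (2,1) would have to be in {9} for the 13 across but in {5,6,7,8} for the 22 down — contradiction. If (2,2) = 9: then (2,1) would have to be in {4} for the 13 across but in {5,6,7,8} for the 22 down — contradiction. So (2,2) = 8.
(2,1) = 13 − 8 = 5 completes the 13 across.
(3,1) = 22 − 14 = 8 completes the 22 down.
(3,2) = 12 − 8 = 4 completes the 12 across.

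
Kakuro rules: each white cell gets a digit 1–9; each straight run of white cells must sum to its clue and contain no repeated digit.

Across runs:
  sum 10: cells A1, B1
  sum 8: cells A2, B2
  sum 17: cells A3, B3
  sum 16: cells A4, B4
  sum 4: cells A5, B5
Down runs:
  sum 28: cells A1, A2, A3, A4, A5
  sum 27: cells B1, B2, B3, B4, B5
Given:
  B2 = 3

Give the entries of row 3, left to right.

9, 8

17 in 2 cells must be {8,9}; 16 in 2 cells must be {7,9}; 4 in 2 cells must be {1,3}.
A2 = 8 − 3 = 5 completes the 8 across.
Given what's placed, B5 must be 1 to fit the 4 across and 27 down.
Given what's placed, B4 must be 9 to fit the 16 across and 27 down.
A5 = 4 − 1 = 3 completes the 4 across.
A3 = 9: the only remaining digit allowed by both the 17 across and the 28 down.
B3 = 17 − 9 = 8 completes the 17 across.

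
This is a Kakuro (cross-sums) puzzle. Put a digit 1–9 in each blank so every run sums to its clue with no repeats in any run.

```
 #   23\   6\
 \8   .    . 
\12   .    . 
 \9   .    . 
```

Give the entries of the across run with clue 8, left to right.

23 in 3 cells must be {6,8,9}; 6 in 3 cells must be {1,2,3}.
The 8 across and the 23 down share only 6, so R1C1 = 6.
R1C2 = 8 − 6 = 2 completes the 8 across.
Given what's placed, R2C2 must be 3 to fit the 12 across and 6 down.
R3C1 = 8: the only remaining digit allowed by both the 9 across and the 23 down.
R3C2 = 9 − 8 = 1 completes the 9 across.
R2C1 = 12 − 3 = 9 completes the 12 across.

6 2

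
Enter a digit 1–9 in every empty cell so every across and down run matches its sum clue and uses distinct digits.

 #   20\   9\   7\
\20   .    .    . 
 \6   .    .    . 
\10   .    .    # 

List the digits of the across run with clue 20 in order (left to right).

9 6 5

6 in 3 cells must be {1,2,3}.
Only 3 fits R2C1 under both its across sum 6 and down sum 20.
Nothing is forced directly, so branch on R2C2, whose candidates are 1 or 2. If R2C2 = 2: that forces R2C3 = 1, R1C3 = 6, R1C1 = 9, after which R1C2 would have to be in {5} for the 20 across but in {1,3,4,6} for the 9 down — contradiction. So R2C2 = 1.
R2C3 = 6 − 4 = 2 completes the 6 across.
R1C3 = 7 − 2 = 5 completes the 7 down.
R1C2 = 6: the only remaining digit allowed by both the 20 across and the 9 down.
R3C2 = 9 − 7 = 2 completes the 9 down.
R1C1 = 20 − 11 = 9 completes the 20 across.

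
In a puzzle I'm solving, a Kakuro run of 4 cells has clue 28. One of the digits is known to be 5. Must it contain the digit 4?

No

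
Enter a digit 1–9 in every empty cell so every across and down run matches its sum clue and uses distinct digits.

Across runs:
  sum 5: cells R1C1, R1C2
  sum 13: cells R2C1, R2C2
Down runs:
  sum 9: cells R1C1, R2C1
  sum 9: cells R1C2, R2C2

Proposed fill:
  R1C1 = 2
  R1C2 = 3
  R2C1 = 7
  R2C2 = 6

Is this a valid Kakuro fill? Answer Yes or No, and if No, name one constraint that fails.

Yes

Across: 2+3=5; 7+6=13. Down: 2+7=9; 3+6=9. No digit repeats within any run.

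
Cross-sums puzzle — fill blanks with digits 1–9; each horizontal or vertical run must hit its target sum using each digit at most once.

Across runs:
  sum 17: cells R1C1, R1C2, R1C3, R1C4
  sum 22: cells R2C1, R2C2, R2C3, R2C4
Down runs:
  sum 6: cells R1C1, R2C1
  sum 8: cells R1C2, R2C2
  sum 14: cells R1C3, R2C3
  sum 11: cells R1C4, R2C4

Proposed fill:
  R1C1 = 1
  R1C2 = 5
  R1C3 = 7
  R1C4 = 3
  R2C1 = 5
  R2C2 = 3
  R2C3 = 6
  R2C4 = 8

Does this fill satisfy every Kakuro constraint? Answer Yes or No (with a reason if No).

No — the across run R1C1–R1C4 sums to 16, not 17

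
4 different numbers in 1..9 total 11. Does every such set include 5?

The only way to make 11 from 4 distinct digits is {1,2,3,5}, which contains 5.

Yes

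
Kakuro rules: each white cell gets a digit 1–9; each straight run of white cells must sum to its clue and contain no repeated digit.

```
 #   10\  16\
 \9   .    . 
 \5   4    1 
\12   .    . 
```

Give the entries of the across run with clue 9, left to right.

R3C1 = 5: the only remaining digit allowed by both the 12 across and the 10 down.
R3C2 = 12 − 5 = 7 completes the 12 across.
R1C1 = 10 − 9 = 1 completes the 10 down.
R1C2 = 9 − 1 = 8 completes the 9 across.

1 8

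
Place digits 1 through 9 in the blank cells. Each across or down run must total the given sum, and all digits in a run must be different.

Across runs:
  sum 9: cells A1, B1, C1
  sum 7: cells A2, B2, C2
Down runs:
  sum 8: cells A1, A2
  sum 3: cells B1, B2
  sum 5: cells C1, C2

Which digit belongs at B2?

1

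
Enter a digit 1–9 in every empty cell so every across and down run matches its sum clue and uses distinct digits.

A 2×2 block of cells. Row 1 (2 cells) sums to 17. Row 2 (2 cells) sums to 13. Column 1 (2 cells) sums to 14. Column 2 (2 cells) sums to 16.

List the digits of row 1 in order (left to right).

8 9

17 in 2 cells must be {8,9}; 16 in 2 cells must be {7,9}.
The 17 across and the 16 down share only 9, so (1,2) = 9.
(2,2) = 16 − 9 = 7 completes the 16 down.
(1,1) = 17 − 9 = 8 completes the 17 across.
(2,1) = 13 − 7 = 6 completes the 13 across.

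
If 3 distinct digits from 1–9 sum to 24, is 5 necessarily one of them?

No

The only way to make 24 from 3 distinct digits is {7,8,9}, which does not contain 5.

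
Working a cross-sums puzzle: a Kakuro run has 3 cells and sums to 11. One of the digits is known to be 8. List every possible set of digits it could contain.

{1,2,8}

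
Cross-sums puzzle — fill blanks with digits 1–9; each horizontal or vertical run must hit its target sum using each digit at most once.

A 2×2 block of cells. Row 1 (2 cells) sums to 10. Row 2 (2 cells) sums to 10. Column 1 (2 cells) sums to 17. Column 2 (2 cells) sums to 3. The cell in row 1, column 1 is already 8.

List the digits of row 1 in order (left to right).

17 in 2 cells must be {8,9}; 3 in 2 cells must be {1,2}.
(1,2) = 10 − 8 = 2 completes the 10 across.
(2,1) = 17 − 8 = 9 completes the 17 down.
(2,2) = 10 − 9 = 1 completes the 10 across.

8 2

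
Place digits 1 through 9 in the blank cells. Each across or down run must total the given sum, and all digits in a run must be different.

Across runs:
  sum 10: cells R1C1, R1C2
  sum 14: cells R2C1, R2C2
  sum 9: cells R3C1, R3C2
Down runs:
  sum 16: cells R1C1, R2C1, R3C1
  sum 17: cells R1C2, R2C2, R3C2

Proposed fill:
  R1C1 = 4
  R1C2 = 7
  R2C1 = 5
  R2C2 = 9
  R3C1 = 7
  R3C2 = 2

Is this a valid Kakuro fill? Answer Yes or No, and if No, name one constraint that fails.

No — the across run R1C1–R1C2 sums to 11, not 10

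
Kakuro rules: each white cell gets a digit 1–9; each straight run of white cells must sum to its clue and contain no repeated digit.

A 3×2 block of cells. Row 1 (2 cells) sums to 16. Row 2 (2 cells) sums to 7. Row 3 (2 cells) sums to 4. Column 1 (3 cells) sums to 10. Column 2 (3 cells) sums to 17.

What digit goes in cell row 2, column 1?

2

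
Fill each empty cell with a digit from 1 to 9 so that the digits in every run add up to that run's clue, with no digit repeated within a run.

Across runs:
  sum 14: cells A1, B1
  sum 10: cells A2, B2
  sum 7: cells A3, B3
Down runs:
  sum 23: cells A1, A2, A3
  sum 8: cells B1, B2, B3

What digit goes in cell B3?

1

23 in 3 cells must be {6,8,9}.
The 14 across and the 8 down share only 5, so B1 = 5.
The 7 across and the 23 down share only 6, so A3 = 6.
B3 = 7 − 6 = 1 completes the 7 across.
A1 = 14 − 5 = 9 completes the 14 across.
A2 = 23 − 15 = 8 completes the 23 down.
B2 = 10 − 8 = 2 completes the 10 across.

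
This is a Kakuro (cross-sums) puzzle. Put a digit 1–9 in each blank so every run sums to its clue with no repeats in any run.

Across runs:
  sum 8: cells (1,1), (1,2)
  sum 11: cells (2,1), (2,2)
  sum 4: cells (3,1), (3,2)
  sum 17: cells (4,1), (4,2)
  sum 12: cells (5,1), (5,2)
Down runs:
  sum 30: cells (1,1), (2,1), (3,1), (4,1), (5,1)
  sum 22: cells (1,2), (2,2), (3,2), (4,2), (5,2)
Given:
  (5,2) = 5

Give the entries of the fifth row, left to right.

7 5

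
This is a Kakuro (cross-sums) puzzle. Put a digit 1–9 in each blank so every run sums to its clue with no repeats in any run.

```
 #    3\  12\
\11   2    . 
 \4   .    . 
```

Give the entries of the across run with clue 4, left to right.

1 3

4 in 2 cells must be {1,3}; 3 in 2 cells must be {1,2}.
R1C2 = 11 − 2 = 9 completes the 11 across.
R2C1 = 3 − 2 = 1 completes the 3 down.
R2C2 = 4 − 1 = 3 completes the 4 across.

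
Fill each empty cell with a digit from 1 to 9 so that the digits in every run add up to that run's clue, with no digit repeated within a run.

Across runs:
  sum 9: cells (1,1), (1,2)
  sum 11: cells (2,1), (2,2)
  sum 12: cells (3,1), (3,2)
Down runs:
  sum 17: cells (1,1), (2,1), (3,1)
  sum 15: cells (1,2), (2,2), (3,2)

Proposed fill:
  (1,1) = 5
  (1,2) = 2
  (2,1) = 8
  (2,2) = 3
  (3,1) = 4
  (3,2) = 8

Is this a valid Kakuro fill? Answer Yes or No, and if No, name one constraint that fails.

No — the down run (1,2)–(3,2) sums to 13, not 15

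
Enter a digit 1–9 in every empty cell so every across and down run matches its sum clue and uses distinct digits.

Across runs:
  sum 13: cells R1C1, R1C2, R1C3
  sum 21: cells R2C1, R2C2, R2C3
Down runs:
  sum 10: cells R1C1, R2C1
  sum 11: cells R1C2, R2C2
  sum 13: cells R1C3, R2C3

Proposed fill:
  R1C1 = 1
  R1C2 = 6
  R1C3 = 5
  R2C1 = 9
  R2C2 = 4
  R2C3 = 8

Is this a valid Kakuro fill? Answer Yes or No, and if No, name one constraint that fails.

No — the down run R1C2–R2C2 sums to 10, not 11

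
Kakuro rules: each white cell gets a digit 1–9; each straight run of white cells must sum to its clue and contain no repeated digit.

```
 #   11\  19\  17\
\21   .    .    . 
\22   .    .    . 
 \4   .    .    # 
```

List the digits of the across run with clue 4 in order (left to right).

1, 3

4 in 2 cells must be {1,3}; 17 in 2 cells must be {8,9}.
Only 3 fits R3C2 under both its across sum 4 and down sum 19.
R3C1 = 4 − 3 = 1 completes the 4 across.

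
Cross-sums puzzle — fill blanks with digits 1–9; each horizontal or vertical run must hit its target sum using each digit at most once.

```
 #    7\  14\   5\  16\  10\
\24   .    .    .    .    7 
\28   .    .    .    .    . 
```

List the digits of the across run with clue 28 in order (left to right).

5 9 4 7 3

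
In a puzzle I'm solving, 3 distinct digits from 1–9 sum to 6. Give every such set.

{1,2,3}

3 distinct digits from 1–9 sum between 6 and 24.
Only one set works: {1,2,3}.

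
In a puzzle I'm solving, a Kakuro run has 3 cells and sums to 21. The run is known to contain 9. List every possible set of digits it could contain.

3 distinct digits from 1–9 sum between 6 and 24.
Keeping only sets containing 9.

{4,8,9}; {5,7,9}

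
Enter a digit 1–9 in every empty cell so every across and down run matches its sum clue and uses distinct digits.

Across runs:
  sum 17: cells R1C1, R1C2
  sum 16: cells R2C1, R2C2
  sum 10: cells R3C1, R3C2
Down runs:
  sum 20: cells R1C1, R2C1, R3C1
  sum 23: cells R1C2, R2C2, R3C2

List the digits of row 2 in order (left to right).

17 in 2 cells must be {8,9}; 16 in 2 cells must be {7,9}; 23 in 3 cells must be {6,8,9}.
The 16 across and the 23 down share only 9, so R2C2 = 9.
Given what's placed, R1C2 must be 8 to fit the 17 across and 23 down.
R2C1 = 16 − 9 = 7 completes the 16 across.
R3C2 = 23 − 17 = 6 completes the 23 down.
R1C1 = 17 − 8 = 9 completes the 17 across.
R3C1 = 10 − 6 = 4 completes the 10 across.

7 9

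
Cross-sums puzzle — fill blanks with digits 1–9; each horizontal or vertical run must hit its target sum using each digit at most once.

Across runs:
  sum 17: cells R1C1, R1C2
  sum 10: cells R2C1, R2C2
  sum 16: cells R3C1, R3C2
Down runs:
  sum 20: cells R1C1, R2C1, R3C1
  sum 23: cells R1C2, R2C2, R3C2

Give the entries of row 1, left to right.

17 in 2 cells must be {8,9}; 16 in 2 cells must be {7,9}; 23 in 3 cells must be {6,8,9}.
The 16 across and the 23 down share only 9, so R3C2 = 9.
Given what's placed, R1C2 must be 8 to fit the 17 across and 23 down.
R2C2 = 23 − 17 = 6 completes the 23 down.
R3C1 = 16 − 9 = 7 completes the 16 across.
R1C1 = 17 − 8 = 9 completes the 17 across.
R2C1 = 10 − 6 = 4 completes the 10 across.

9, 8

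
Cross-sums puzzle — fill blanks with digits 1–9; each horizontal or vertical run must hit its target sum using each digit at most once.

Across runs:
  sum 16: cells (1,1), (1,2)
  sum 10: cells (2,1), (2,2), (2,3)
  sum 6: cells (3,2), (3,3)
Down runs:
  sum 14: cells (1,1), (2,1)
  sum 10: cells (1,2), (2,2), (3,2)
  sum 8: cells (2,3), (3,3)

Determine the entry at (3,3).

16 in 2 cells must be {7,9}.
The 16 across and the 14 down share only 9, so (1,1) = 9.
(1,2) = 16 − 9 = 7 completes the 16 across.
(2,1) = 14 − 9 = 5 completes the 14 down.
No cell is forced outright now. (2,2) can only be 1 or 2 (the digits allowed by both its 10 across and its 10 down). If (2,2) = 1: then (2,3) would have to be in {4} for the 10 across but in {1,2,3,5,6,7} for the 8 down — contradiction. So (2,2) = 2.
(2,3) = 10 − 7 = 3 completes the 10 across.
(3,2) = 10 − 9 = 1 completes the 10 down.
(3,3) = 6 − 1 = 5 completes the 6 across.

5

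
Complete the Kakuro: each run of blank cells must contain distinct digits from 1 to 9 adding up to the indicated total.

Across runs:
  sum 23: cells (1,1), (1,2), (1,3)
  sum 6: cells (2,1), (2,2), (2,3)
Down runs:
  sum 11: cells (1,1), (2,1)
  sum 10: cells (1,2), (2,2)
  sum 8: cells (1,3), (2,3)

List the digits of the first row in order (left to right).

8 9 6

23 in 3 cells must be {6,8,9}; 6 in 3 cells must be {1,2,3}.
The 23 across and the 8 down share only 6, so (1,3) = 6.
(2,3) = 8 − 6 = 2 completes the 8 down.
Given what's placed, (2,1) must be 3 to fit the 6 across and 11 down.
(2,2) = 6 − 5 = 1 completes the 6 across.
(1,1) = 11 − 3 = 8 completes the 11 down.
(1,2) = 23 − 14 = 9 completes the 23 across.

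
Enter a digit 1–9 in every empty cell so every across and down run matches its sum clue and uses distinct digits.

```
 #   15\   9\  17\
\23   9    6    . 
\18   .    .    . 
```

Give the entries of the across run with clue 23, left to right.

9 6 8

23 in 3 cells must be {6,8,9}; 17 in 2 cells must be {8,9}.
R1C3 = 23 − 15 = 8 completes the 23 across.
R2C1 = 15 − 9 = 6 completes the 15 down.
R2C2 = 9 − 6 = 3 completes the 9 down.
R2C3 = 18 − 9 = 9 completes the 18 across.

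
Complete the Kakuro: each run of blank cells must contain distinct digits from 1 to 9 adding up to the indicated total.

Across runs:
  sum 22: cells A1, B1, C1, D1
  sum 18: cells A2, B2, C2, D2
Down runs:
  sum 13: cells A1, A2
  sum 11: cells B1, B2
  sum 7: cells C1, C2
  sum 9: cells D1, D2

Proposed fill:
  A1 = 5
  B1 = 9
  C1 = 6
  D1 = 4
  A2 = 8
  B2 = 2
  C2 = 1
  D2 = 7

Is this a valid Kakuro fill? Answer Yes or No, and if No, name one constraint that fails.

No — the down run D1–D2 sums to 11, not 9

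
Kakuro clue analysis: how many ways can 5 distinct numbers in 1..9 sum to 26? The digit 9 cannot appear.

4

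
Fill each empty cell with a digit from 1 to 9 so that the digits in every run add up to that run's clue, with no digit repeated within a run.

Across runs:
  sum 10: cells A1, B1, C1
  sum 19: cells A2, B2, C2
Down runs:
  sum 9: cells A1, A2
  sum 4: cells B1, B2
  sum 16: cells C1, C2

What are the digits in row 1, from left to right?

4 in 2 cells must be {1,3}; 16 in 2 cells must be {7,9}.
The 10 across and the 16 down share only 7, so C1 = 7.
The 19 across and the 4 down share only 3, so B2 = 3.
C2 = 16 − 7 = 9 completes the 16 down.
B1 = 4 − 3 = 1 completes the 4 down.
A2 = 19 − 12 = 7 completes the 19 across.
A1 = 10 − 8 = 2 completes the 10 across.

2, 1, 7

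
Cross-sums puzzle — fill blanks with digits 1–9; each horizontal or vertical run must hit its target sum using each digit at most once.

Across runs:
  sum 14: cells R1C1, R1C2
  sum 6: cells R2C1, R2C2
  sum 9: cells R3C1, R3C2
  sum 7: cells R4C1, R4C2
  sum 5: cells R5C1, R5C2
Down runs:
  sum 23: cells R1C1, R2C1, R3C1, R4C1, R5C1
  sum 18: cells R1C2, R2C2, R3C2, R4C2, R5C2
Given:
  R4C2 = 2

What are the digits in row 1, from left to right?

9 5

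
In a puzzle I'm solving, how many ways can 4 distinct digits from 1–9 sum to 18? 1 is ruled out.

5

4 distinct digits from 1–9 sum between 10 and 30.
Dropping sets that contain 1.
Enumerating: {2,3,4,9}, {2,3,5,8}, {2,3,6,7}, {2,4,5,7}, {3,4,5,6}.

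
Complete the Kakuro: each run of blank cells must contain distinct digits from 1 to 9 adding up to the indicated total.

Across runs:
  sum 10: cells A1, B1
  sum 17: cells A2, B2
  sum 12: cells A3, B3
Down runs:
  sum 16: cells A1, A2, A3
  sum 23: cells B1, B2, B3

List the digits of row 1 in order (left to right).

4 6

17 in 2 cells must be {8,9}; 23 in 3 cells must be {6,8,9}.
Nothing is forced directly, so branch on A2, whose candidates are 8 or 9. If A2 = 8: that forces B2 = 9, B3 = 8, B1 = 6, after which A3 would have to be in {4} for the 12 across but in {1,2,3,5,6,7} for the 16 down — contradiction. So A2 = 9.
B2 = 17 − 9 = 8 completes the 17 across.
Given what's placed, B3 must be 9 to fit the 12 across and 23 down.
B1 = 23 − 17 = 6 completes the 23 down.
A3 = 12 − 9 = 3 completes the 12 across.
A1 = 10 − 6 = 4 completes the 10 across.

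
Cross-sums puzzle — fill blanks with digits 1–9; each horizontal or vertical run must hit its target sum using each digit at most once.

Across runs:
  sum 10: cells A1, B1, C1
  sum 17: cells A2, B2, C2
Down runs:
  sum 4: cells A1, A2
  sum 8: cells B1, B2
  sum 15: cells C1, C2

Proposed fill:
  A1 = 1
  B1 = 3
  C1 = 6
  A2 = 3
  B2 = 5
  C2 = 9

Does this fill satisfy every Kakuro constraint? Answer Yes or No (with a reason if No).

Yes

Across: 1+3+6=10; 3+5+9=17. Down: 1+3=4; 3+5=8; 6+9=15. No digit repeats within any run.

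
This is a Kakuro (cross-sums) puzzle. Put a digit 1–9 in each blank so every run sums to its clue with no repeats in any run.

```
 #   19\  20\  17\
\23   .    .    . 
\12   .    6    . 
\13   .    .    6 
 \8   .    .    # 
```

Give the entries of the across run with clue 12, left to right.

23 in 3 cells must be {6,8,9}.
No cell is forced outright now. R2C3 can only be 2 or 4 (the digits allowed by both its 12 across and its 17 down). If R2C3 = 4: then R1C3 would have to be in {6,8,9} for the 23 across but in {7} for the 17 down — contradiction. So R2C3 = 2.
R1C3 = 17 − 8 = 9 completes the 17 down.
R2C1 = 12 − 8 = 4 completes the 12 across.

4 6 2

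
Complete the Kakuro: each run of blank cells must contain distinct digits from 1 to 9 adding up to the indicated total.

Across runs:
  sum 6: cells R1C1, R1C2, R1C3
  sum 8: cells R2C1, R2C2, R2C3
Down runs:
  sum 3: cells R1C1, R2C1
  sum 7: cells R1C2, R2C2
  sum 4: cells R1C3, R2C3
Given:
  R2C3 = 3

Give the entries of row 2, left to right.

1 4 3

6 in 3 cells must be {1,2,3}; 3 in 2 cells must be {1,2}; 4 in 2 cells must be {1,3}.
R1C3 = 4 − 3 = 1 completes the 4 down.
R2C1 = 1: the only remaining digit allowed by both the 8 across and the 3 down.
R2C2 = 8 − 4 = 4 completes the 8 across.
R1C1 = 3 − 1 = 2 completes the 3 down.
R1C2 = 6 − 3 = 3 completes the 6 across.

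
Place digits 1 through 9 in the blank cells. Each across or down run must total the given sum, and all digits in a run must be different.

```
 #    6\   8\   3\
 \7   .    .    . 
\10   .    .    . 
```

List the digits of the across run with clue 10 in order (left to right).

2 7 1

7 in 3 cells must be {1,2,4}; 3 in 2 cells must be {1,2}.
Nothing is forced directly, so branch on R1C2, whose candidates are 1 or 2. If R1C2 = 2: that forces R1C3 = 1, R2C2 = 6, after which R2C3 would have to be in {1,3} for the 10 across but in {2} for the 3 down — contradiction. So R1C2 = 1.
Given what's placed, R1C3 must be 2 to fit the 7 across and 3 down.
R2C2 = 8 − 1 = 7 completes the 8 down.
R2C3 = 3 − 2 = 1 completes the 3 down.
R1C1 = 7 − 3 = 4 completes the 7 across.
R2C1 = 10 − 8 = 2 completes the 10 across.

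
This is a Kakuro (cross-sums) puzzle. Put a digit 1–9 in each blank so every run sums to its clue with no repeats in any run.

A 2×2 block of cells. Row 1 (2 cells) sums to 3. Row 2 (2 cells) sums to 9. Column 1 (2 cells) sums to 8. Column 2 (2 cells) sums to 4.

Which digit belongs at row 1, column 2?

1

3 in 2 cells must be {1,2}; 4 in 2 cells must be {1,3}.
The 3 across and the 4 down share only 1, so (1,2) = 1.
(2,2) = 4 − 1 = 3 completes the 4 down.
(1,1) = 3 − 1 = 2 completes the 3 across.
(2,1) = 9 − 3 = 6 completes the 9 across.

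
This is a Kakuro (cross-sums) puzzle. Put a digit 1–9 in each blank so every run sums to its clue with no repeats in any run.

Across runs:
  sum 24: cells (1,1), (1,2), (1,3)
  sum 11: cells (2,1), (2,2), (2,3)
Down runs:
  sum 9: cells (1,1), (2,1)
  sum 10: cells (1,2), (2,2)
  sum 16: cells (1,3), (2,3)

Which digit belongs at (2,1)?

24 in 3 cells must be {7,8,9}; 16 in 2 cells must be {7,9}.
The 11 across and the 16 down share only 7, so (2,3) = 7.
(1,3) = 16 − 7 = 9 completes the 16 down.
Nothing is forced directly, so branch on (2,1), whose candidates are 1 or 3. If (2,1) = 3: then (1,1) would have to be in {7,8} for the 24 across but in {6} for the 9 down — contradiction. So (2,1) = 1.
(1,1) = 9 − 1 = 8 completes the 9 down.
(1,2) = 24 − 17 = 7 completes the 24 across.
(2,2) = 11 − 8 = 3 completes the 11 across.

1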